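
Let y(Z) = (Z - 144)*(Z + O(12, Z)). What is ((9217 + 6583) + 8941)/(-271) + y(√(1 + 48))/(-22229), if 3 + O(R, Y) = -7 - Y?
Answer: -550338959/6024059 ≈ -91.357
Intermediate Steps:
O(R, Y) = -10 - Y (O(R, Y) = -3 + (-7 - Y) = -10 - Y)
y(Z) = 1440 - 10*Z (y(Z) = (Z - 144)*(Z + (-10 - Z)) = (-144 + Z)*(-10) = 1440 - 10*Z)
((9217 + 6583) + 8941)/(-271) + y(√(1 + 48))/(-22229) = ((9217 + 6583) + 8941)/(-271) + (1440 - 10*√(1 + 48))/(-22229) = (15800 + 8941)*(-1/271) + (1440 - 10*√49)*(-1/22229) = 24741*(-1/271) + (1440 - 10*7)*(-1/22229) = -24741/271 + (1440 - 70)*(-1/22229) = -24741/271 + 1370*(-1/22229) = -24741/271 - 1370/22229 = -550338959/6024059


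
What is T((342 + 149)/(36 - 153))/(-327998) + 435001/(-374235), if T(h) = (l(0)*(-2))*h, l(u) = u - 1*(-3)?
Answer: -927477726782/797864154945 ≈ -1.1625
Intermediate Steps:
l(u) = 3 + u (l(u) = u + 3 = 3 + u)
T(h) = -6*h (T(h) = ((3 + 0)*(-2))*h = (3*(-2))*h = -6*h)
T((342 + 149)/(36 - 153))/(-327998) + 435001/(-374235) = -6*(342 + 149)/(36 - 153)/(-327998) + 435001/(-374235) = -2946/(-117)*(-1/327998) + 435001*(-1/374235) = -2946*(-1)/117*(-1/327998) - 435001/374235 = -6*(-491/117)*(-1/327998) - 435001/374235 = (982/39)*(-1/327998) - 435001/374235 = -491/6395961 - 435001/374235 = -927477726782/797864154945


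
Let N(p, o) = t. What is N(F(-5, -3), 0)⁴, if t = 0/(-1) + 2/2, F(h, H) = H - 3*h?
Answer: 1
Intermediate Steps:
F(h, H) = H - 3*h
t = 1 (t = 0*(-1) + 2*(½) = 0 + 1 = 1)
N(p, o) = 1
N(F(-5, -3), 0)⁴ = 1⁴ = 1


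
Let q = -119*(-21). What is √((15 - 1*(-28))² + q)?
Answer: 2*√1087 ≈ 65.939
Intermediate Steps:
q = 2499
√((15 - 1*(-28))² + q) = √((15 - 1*(-28))² + 2499) = √((15 + 28)² + 2499) = √(43² + 2499) = √(1849 + 2499) = √4348 = 2*√1087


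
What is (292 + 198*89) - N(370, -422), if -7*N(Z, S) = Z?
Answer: 125768/7 ≈ 17967.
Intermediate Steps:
N(Z, S) = -Z/7
(292 + 198*89) - N(370, -422) = (292 + 198*89) - (-1)*370/7 = (292 + 17622) - 1*(-370/7) = 17914 + 370/7 = 125768/7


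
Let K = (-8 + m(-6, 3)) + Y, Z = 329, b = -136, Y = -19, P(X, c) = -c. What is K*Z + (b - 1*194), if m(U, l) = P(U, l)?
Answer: -10200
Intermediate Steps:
m(U, l) = -l
K = -30 (K = (-8 - 1*3) - 19 = (-8 - 3) - 19 = -11 - 19 = -30)
K*Z + (b - 1*194) = -30*329 + (-136 - 1*194) = -9870 + (-136 - 194) = -9870 - 330 = -10200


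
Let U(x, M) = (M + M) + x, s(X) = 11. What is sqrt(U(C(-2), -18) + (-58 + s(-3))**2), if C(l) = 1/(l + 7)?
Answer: sqrt(54330)/5 ≈ 46.618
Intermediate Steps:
C(l) = 1/(7 + l)
U(x, M) = x + 2*M (U(x, M) = 2*M + x = x + 2*M)
sqrt(U(C(-2), -18) + (-58 + s(-3))**2) = sqrt((1/(7 - 2) + 2*(-18)) + (-58 + 11)**2) = sqrt((1/5 - 36) + (-47)**2) = sqrt((1/5 - 36) + 2209) = sqrt(-179/5 + 2209) = sqrt(10866/5) = sqrt(54330)/5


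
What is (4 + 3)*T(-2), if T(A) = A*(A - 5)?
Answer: 98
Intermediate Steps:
T(A) = A*(-5 + A)
(4 + 3)*T(-2) = (4 + 3)*(-2*(-5 - 2)) = 7*(-2*(-7)) = 7*14 = 98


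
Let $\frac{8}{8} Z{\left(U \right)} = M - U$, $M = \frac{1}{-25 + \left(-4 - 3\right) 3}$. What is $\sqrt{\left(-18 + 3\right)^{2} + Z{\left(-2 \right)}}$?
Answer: $\frac{\sqrt{480286}}{46} \approx 15.066$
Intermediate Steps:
$M = - \frac{1}{46}$ ($M = \frac{1}{-25 - 21} = \frac{1}{-46} = - \frac{1}{46} \approx -0.021739$)
$Z{\left(U \right)} = - \frac{1}{46} - U$
$\sqrt{\left(-18 + 3\right)^{2} + Z{\left(-2 \right)}} = \sqrt{\left(-18 + 3\right)^{2} - - \frac{91}{46}} = \sqrt{\left(-15\right)^{2} + \left(- \frac{1}{46} + 2\right)} = \sqrt{225 + \frac{91}{46}} = \sqrt{\frac{10441}{46}} = \frac{\sqrt{480286}}{46}$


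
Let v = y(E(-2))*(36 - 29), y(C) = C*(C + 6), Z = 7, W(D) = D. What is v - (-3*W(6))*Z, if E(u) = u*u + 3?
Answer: 763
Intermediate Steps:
E(u) = 3 + u² (E(u) = u² + 3 = 3 + u²)
y(C) = C*(6 + C)
v = 637 (v = ((3 + (-2)²)*(6 + (3 + (-2)²)))*(36 - 29) = ((3 + 4)*(6 + (3 + 4)))*7 = (7*(6 + 7))*7 = (7*13)*7 = 91*7 = 637)
v - (-3*W(6))*Z = 637 - (-3*6)*7 = 637 - (-18)*7 = 637 - 1*(-126) = 637 + 126 = 763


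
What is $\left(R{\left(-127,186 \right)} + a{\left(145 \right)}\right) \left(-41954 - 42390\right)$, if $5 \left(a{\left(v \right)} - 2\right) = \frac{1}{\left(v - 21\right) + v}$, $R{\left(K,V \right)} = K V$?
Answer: $\frac{2679516017256}{1345} \approx 1.9922 \cdot 10^{9}$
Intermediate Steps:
$a{\left(v \right)} = 2 + \frac{1}{5 \left(-21 + 2 v\right)}$ ($a{\left(v \right)} = 2 + \frac{1}{5 \left(\left(v - 21\right) + v\right)} = 2 + \frac{1}{5 \left(\left(-21 + v\right) + v\right)} = 2 + \frac{1}{5 \left(-21 + 2 v\right)}$)
$\left(R{\left(-127,186 \right)} + a{\left(145 \right)}\right) \left(-41954 - 42390\right) = \left(\left(-127\right) 186 + \frac{-209 + 20 \cdot 145}{5 \left(-21 + 2 \cdot 145\right)}\right) \left(-41954 - 42390\right) = \left(-23622 + \frac{-209 + 2900}{5 \left(-21 + 290\right)}\right) \left(-84344\right) = \left(-23622 + \frac{1}{5} \cdot \frac{1}{269} \cdot 2691\right) \left(-84344\right) = \left(-23622 + \frac{2691}{1345}\right) \left(-84344\right) = \left(- \frac{31768899}{1345}\right) \left(-84344\right) = \frac{2679516017256}{1345}$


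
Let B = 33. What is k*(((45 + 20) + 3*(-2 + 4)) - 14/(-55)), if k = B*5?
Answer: 11757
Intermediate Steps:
k = 165 (k = 33*5 = 165)
k*(((45 + 20) + 3*(-2 + 4)) - 14/(-55)) = 165*(((45 + 20) + 3*(-2 + 4)) - 14/(-55)) = 165*((65 + 3*2) - 14*(-1/55)) = 165*((65 + 6) + 14/55) = 165*(71 + 14/55) = 165*(3919/55) = 11757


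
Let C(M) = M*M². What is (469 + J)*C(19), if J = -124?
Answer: 2366355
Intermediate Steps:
C(M) = M³
(469 + J)*C(19) = (469 - 124)*19³ = 345*6859 = 2366355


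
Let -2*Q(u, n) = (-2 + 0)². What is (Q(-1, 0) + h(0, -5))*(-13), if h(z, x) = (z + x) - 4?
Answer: 143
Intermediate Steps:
Q(u, n) = -2 (Q(u, n) = -(-2 + 0)²/2 = -½*(-2)² = -½*4 = -2)
h(z, x) = -4 + x + z (h(z, x) = (x + z) - 4 = -4 + x + z)
(Q(-1, 0) + h(0, -5))*(-13) = (-2 + (-4 - 5 + 0))*(-13) = (-2 - 9)*(-13) = -11*(-13) = 143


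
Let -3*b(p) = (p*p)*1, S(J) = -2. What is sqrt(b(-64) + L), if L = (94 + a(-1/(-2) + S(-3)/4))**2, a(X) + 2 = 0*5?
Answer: 44*sqrt(33)/3 ≈ 84.254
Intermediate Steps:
b(p) = -p**2/3 (b(p) = -p*p/3 = -p**2/3)
a(X) = -2 (a(X) = -2 + 0*5 = -2 + 0 = -2)
L = 8464 (L = (94 - 2)**2 = 92**2 = 8464)
sqrt(b(-64) + L) = sqrt(-1/3*(-64)**2 + 8464) = sqrt(-1/3*4096 + 8464) = sqrt(-4096/3 + 8464) = sqrt(21296/3) = 44*sqrt(33)/3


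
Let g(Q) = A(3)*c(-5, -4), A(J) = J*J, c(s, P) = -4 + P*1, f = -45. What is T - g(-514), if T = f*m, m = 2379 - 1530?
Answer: -38133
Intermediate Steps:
c(s, P) = -4 + P
m = 849
A(J) = J**2
g(Q) = -72 (g(Q) = 3**2*(-4 - 4) = 9*(-8) = -72)
T = -38205 (T = -45*849 = -38205)
T - g(-514) = -38205 - 1*(-72) = -38205 + 72 = -38133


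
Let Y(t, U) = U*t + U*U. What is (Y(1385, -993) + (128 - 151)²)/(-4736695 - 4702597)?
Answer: 388727/9439292 ≈ 0.041182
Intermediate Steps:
Y(t, U) = U² + U*t (Y(t, U) = U*t + U² = U² + U*t)
(Y(1385, -993) + (128 - 151)²)/(-4736695 - 4702597) = (-993*(-993 + 1385) + (128 - 151)²)/(-4736695 - 4702597) = (-993*392 + (-23)²)/(-9439292) = (-389256 + 529)*(-1/9439292) = -388727*(-1/9439292) = 388727/9439292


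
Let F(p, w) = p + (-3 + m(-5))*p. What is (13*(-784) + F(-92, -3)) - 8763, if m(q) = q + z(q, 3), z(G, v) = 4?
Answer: -18679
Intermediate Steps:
m(q) = 4 + q (m(q) = q + 4 = 4 + q)
F(p, w) = -3*p (F(p, w) = p + (-3 + (4 - 5))*p = p + (-3 - 1)*p = p - 4*p = -3*p)
(13*(-784) + F(-92, -3)) - 8763 = (13*(-784) - 3*(-92)) - 8763 = (-10192 + 276) - 8763 = -9916 - 8763 = -18679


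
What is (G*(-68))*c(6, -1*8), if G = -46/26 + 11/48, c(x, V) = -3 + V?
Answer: -179707/156 ≈ -1152.0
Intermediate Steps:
G = -961/624 (G = -46*1/26 + 11*(1/48) = -23/13 + 11/48 = -961/624 ≈ -1.5401)
(G*(-68))*c(6, -1*8) = (-961/624*(-68))*(-3 - 1*8) = 16337*(-3 - 8)/156 = (16337/156)*(-11) = -179707/156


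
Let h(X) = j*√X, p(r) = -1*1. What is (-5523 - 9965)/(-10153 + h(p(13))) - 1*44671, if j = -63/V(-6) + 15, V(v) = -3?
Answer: -4604739607391/103084705 + 557568*I/103084705 ≈ -44670.0 + 0.0054088*I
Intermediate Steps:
p(r) = -1
j = 36 (j = -63/(-3) + 15 = -63*(-⅓) + 15 = 21 + 15 = 36)
h(X) = 36*√X
(-5523 - 9965)/(-10153 + h(p(13))) - 1*44671 = (-5523 - 9965)/(-10153 + 36*√(-1)) - 1*44671 = -15488*(-10153 - 36*I)/103084705 - 44671 = -44671 - 15488*(-10153 - 36*I)/103084705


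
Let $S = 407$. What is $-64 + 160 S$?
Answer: $65056$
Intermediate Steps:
$-64 + 160 S = -64 + 160 \cdot 407 = -64 + 65120 = 65056$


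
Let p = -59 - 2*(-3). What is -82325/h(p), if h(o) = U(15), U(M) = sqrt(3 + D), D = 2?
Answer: -16465*sqrt(5) ≈ -36817.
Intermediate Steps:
p = -53 (p = -59 + 6 = -53)
U(M) = sqrt(5) (U(M) = sqrt(3 + 2) = sqrt(5))
h(o) = sqrt(5)
-82325/h(p) = -82325*sqrt(5)/5 = -16465*sqrt(5)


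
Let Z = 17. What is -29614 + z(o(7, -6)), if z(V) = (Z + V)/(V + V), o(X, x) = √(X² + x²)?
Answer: -59227/2 + √85/10 ≈ -29613.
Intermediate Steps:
z(V) = (17 + V)/(2*V) (z(V) = (17 + V)/(V + V) = (17 + V)/((2*V)) = (17 + V)*(1/(2*V)) = (17 + V)/(2*V))
-29614 + z(o(7, -6)) = -29614 + (17 + √(7² + (-6)²))/(2*(√(7² + (-6)²))) = -29614 + (17 + √(49 + 36))/(2*(√(49 + 36))) = -29614 + (17 + √85)/(2*(√85)) = -29614 + (√85/85)*(17 + √85)/2 = -29614 + √85*(17 + √85)/170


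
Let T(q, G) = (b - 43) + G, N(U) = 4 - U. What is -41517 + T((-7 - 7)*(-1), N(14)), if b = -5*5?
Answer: -41595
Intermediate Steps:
b = -25
T(q, G) = -68 + G (T(q, G) = (-25 - 43) + G = -68 + G)
-41517 + T((-7 - 7)*(-1), N(14)) = -41517 + (-68 + (4 - 1*14)) = -41517 + (-68 + (4 - 14)) = -41517 + (-68 - 10) = -41517 - 78 = -41595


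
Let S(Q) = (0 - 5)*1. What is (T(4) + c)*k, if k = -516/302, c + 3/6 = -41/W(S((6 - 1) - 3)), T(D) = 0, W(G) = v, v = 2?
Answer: 5418/151 ≈ 35.881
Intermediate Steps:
S(Q) = -5 (S(Q) = -5*1 = -5)
W(G) = 2
c = -21 (c = -½ - 41/2 = -21)
k = -258/151 (k = -516*1/302 = -258/151 ≈ -1.7086)
(T(4) + c)*k = (0 - 21)*(-258/151) = -21*(-258/151) = 5418/151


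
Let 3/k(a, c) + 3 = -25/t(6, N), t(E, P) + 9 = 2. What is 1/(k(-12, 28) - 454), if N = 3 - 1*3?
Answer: -4/1795 ≈ -0.0022284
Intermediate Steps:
N = 0 (N = 3 - 3 = 0)
t(E, P) = -7 (t(E, P) = -9 + 2 = -7)
k(a, c) = 21/4 (k(a, c) = 3/(-3 - 25/(-7)) = 3/(-3 - 25*(-1/7)) = 3/(-3 + 25/7) = 3/(4/7) = 3*(7/4) = 21/4)
1/(k(-12, 28) - 454) = 1/(21/4 - 454) = 1/(-1795/4) = -4/1795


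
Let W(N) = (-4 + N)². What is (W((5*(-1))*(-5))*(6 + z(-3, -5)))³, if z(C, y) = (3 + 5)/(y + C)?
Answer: 10720765125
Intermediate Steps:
z(C, y) = 8/(C + y)
(W((5*(-1))*(-5))*(6 + z(-3, -5)))³ = ((-4 + (5*(-1))*(-5))²*(6 + 8/(-3 - 5)))³ = ((-4 - 5*(-5))²*(6 + 8/(-8)))³ = ((-4 + 25)²*(6 + 8*(-⅛)))³ = (21²*(6 - 1))³ = (441*5)³ = 2205³ = 10720765125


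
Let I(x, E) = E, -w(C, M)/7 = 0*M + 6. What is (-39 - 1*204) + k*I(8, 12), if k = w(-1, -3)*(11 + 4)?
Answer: -7803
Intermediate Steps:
w(C, M) = -42 (w(C, M) = -7*(0*M + 6) = -7*(0 + 6) = -7*6 = -42)
k = -630 (k = -42*(11 + 4) = -42*15 = -630)
(-39 - 1*204) + k*I(8, 12) = (-39 - 1*204) - 630*12 = (-39 - 204) - 7560 = -243 - 7560 = -7803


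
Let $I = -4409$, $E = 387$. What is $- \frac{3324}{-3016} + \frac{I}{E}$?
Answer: $- \frac{3002789}{291798} \approx -10.291$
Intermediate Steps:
$- \frac{3324}{-3016} + \frac{I}{E} = - \frac{3324}{-3016} - \frac{4409}{387} = \left(-3324\right) \left(- \frac{1}{3016}\right) - \frac{4409}{387} = \frac{831}{754} - \frac{4409}{387} = - \frac{3002789}{291798}$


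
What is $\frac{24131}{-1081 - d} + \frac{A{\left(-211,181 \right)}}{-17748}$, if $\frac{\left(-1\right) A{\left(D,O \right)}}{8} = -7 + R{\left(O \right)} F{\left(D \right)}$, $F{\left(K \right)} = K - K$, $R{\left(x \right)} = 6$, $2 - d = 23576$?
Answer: $\frac{106754345}{99801441} \approx 1.0697$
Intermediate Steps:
$d = -23574$ ($d = 2 - 23576 = -23574$)
$F{\left(K \right)} = 0$
$A{\left(D,O \right)} = 56$ ($A{\left(D,O \right)} = - 8 \left(-7 + 6 \cdot 0\right) = - 8 \left(-7 + 0\right) = \left(-8\right) \left(-7\right) = 56$)
$\frac{24131}{-1081 - d} + \frac{A{\left(-211,181 \right)}}{-17748} = \frac{24131}{-1081 - -23574} + \frac{56}{-17748} = \frac{24131}{-1081 + 23574} + 56 \left(- \frac{1}{17748}\right) = \frac{24131}{22493} - \frac{14}{4437} = \frac{106754345}{99801441}$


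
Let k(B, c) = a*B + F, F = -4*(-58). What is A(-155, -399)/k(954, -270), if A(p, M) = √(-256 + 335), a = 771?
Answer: √79/735766 ≈ 1.2080e-5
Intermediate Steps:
A(p, M) = √79
F = 232
k(B, c) = 232 + 771*B (k(B, c) = 771*B + 232 = 232 + 771*B)
A(-155, -399)/k(954, -270) = √79/(232 + 771*954) = √79/(232 + 735534) = √79/735766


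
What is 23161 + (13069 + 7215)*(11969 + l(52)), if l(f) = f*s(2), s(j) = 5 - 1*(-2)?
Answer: 250185733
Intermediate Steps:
s(j) = 7 (s(j) = 5 + 2 = 7)
l(f) = 7*f (l(f) = f*7 = 7*f)
23161 + (13069 + 7215)*(11969 + l(52)) = 23161 + (13069 + 7215)*(11969 + 7*52) = 23161 + 20284*(11969 + 364) = 23161 + 20284*12333 = 23161 + 250162572 = 250185733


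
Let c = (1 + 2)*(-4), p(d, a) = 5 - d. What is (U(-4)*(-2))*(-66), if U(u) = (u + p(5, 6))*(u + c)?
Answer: 8448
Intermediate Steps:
c = -12 (c = 3*(-4) = -12)
U(u) = u*(-12 + u) (U(u) = (u + (5 - 1*5))*(u - 12) = (u + (5 - 5))*(-12 + u) = (u + 0)*(-12 + u) = u*(-12 + u))
(U(-4)*(-2))*(-66) = (-4*(-12 - 4)*(-2))*(-66) = (-4*(-16)*(-2))*(-66) = (64*(-2))*(-66) = -128*(-66) = 8448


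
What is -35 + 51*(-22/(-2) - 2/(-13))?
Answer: 6940/13 ≈ 533.85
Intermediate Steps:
-35 + 51*(-22/(-2) - 2/(-13)) = -35 + 51*(-22*(-½) - 2*(-1/13)) = -35 + 51*(11 + 2/13) = -35 + 51*(145/13) = -35 + 7395/13 = 6940/13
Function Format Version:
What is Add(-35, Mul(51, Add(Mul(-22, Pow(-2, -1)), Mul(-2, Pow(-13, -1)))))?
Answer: Rational(6940, 13) ≈ 533.85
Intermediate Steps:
Add(-35, Mul(51, Add(Mul(-22, Pow(-2, -1)), Mul(-2, Pow(-13, -1))))) = Add(-35, Mul(51, Add(Mul(-22, Rational(-1, 2)), Mul(-2, Rational(-1, 13))))) = Add(-35, Mul(51, Add(11, Rational(2, 13)))) = Add(-35, Mul(51, Rational(145, 13))) = Add(-35, Rational(7395, 13)) = Rational(6940, 13)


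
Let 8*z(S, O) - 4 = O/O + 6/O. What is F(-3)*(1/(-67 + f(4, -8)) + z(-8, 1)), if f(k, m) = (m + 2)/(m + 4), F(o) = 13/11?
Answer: 18525/11528 ≈ 1.6070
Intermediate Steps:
F(o) = 13/11 (F(o) = 13*(1/11) = 13/11)
f(k, m) = (2 + m)/(4 + m)
z(S, O) = 5/8 + 3/(4*O) (z(S, O) = ½ + (O/O + 6/O)/8 = ½ + (1 + 6/O)/8 = ½ + (⅛ + 3/(4*O)) = 5/8 + 3/(4*O))
F(-3)*(1/(-67 + f(4, -8)) + z(-8, 1)) = 13*(1/(-67 + (2 - 8)/(4 - 8)) + (⅛)*(6 + 5*1)/1)/11 = 13*(1/(-67 - 6/(-4)) + (⅛)*1*(6 + 5))/11 = 13*(1/(-67 - ¼*(-6)) + (⅛)*1*11)/11 = 13*(1/(-67 + 3/2) + 11/8)/11 = 13*(1/(-131/2) + 11/8)/11 = 13*(-2/131 + 11/8)/11 = (13/11)*(1425/1048) = 18525/11528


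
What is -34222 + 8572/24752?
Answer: -211763593/6188 ≈ -34222.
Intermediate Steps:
-34222 + 8572/24752 = -34222 + 8572*(1/24752) = -34222 + 2143/6188 = -211763593/6188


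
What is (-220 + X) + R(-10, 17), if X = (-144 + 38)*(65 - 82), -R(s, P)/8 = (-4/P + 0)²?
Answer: 457070/289 ≈ 1581.6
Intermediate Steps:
R(s, P) = -128/P² (R(s, P) = -8*(-4/P + 0)² = -8*16/P² = -128/P²)
X = 1802 (X = -106*(-17) = 1802)
(-220 + X) + R(-10, 17) = (-220 + 1802) - 128/17² = 1582 - 128*1/289 = 1582 - 128/289 = 457070/289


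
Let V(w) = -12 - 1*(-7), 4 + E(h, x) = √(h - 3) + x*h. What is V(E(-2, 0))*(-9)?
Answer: 45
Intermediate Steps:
E(h, x) = -4 + √(-3 + h) + h*x (E(h, x) = -4 + (√(h - 3) + x*h) = -4 + (√(-3 + h) + h*x) = -4 + √(-3 + h) + h*x)
V(w) = -5 (V(w) = -12 + 7 = -5)
V(E(-2, 0))*(-9) = -5*(-9) = 45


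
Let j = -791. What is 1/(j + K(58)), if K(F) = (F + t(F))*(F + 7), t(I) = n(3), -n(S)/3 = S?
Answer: 1/2394 ≈ 0.00041771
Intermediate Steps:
n(S) = -3*S
t(I) = -9 (t(I) = -3*3 = -9)
K(F) = (-9 + F)*(7 + F) (K(F) = (F - 9)*(F + 7) = (-9 + F)*(7 + F))
1/(j + K(58)) = 1/(-791 + (-63 + 58**2 - 2*58)) = 1/(-791 + (-63 + 3364 - 116)) = 1/(-791 + 3185) = 1/2394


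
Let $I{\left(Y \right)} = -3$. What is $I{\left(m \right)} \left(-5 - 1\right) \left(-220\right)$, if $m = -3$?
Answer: $-3960$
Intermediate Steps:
$I{\left(m \right)} \left(-5 - 1\right) \left(-220\right) = - 3 \left(-5 - 1\right) \left(-220\right) = \left(-3\right) \left(-6\right) \left(-220\right) = 18 \left(-220\right) = -3960$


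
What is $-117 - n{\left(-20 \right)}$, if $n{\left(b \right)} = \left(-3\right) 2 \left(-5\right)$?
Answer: $-147$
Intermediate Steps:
$n{\left(b \right)} = 30$ ($n{\left(b \right)} = \left(-6\right) \left(-5\right) = 30$)
$-117 - n{\left(-20 \right)} = -117 - 30 = -147$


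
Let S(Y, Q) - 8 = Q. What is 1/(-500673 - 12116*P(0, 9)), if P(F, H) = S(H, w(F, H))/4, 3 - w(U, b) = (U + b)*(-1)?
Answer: -1/561253 ≈ -1.7817e-6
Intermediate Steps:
w(U, b) = 3 + U + b (w(U, b) = 3 - (U + b)*(-1) = 3 - (-U - b) = 3 + (U + b) = 3 + U + b)
S(Y, Q) = 8 + Q
P(F, H) = 11/4 + F/4 + H/4 (P(F, H) = (8 + (3 + F + H))/4 = (11 + F + H)*(¼) = 11/4 + F/4 + H/4)
1/(-500673 - 12116*P(0, 9)) = 1/(-500673 - 12116*(11/4 + (¼)*0 + (¼)*9)) = 1/(-500673 - 12116*(11/4 + 0 + 9/4)) = 1/(-500673 - 12116*5) = 1/(-500673 - 60580) = 1/(-561253) = -1/561253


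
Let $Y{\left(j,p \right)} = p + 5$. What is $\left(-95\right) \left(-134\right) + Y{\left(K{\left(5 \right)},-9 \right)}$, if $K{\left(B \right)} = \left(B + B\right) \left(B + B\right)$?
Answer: $12726$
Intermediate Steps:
$K{\left(B \right)} = 4 B^{2}$ ($K{\left(B \right)} = 2 B 2 B = 4 B^{2}$)
$Y{\left(j,p \right)} = 5 + p$
$\left(-95\right) \left(-134\right) + Y{\left(K{\left(5 \right)},-9 \right)} = \left(-95\right) \left(-134\right) + \left(5 - 9\right) = 12730 - 4 = 12726$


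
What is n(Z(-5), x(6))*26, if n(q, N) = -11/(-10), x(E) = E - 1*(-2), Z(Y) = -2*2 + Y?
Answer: 143/5 ≈ 28.600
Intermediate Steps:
Z(Y) = -4 + Y
x(E) = 2 + E (x(E) = E + 2 = 2 + E)
n(q, N) = 11/10 (n(q, N) = -11*(-⅒) = 11/10)
n(Z(-5), x(6))*26 = (11/10)*26 = 143/5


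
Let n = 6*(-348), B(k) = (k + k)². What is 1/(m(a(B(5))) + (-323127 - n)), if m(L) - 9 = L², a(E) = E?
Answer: -1/311030 ≈ -3.2151e-6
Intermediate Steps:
B(k) = 4*k² (B(k) = (2*k)² = 4*k²)
n = -2088
m(L) = 9 + L²
1/(m(a(B(5))) + (-323127 - n)) = 1/((9 + (4*5²)²) + (-323127 - 1*(-2088))) = 1/((9 + (4*25)²) + (-323127 + 2088)) = 1/((9 + 100²) - 321039) = 1/((9 + 10000) - 321039) = 1/(10009 - 321039) = 1/(-311030) = -1/311030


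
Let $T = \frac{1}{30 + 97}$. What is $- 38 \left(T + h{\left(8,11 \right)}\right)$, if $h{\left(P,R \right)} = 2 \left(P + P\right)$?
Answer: $- \frac{154470}{127} \approx -1216.3$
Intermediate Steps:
$h{\left(P,R \right)} = 4 P$ ($h{\left(P,R \right)} = 2 \cdot 2 P = 4 P$)
$T = \frac{1}{127} \approx 0.007874$
$- 38 \left(T + h{\left(8,11 \right)}\right) = - 38 \left(\frac{1}{127} + 4 \cdot 8\right) = - 38 \left(\frac{1}{127} + 32\right) = \left(-38\right) \frac{4065}{127} = - \frac{154470}{127}$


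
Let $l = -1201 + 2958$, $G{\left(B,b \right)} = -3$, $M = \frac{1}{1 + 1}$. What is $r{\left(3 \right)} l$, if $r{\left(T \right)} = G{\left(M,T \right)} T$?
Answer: $-15813$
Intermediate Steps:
$M = \frac{1}{2} \approx 0.5$
$r{\left(T \right)} = - 3 T$
$l = 1757$
$r{\left(3 \right)} l = \left(-3\right) 3 \cdot 1757 = \left(-9\right) 1757 = -15813$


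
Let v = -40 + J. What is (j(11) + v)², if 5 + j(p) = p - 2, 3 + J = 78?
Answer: 1521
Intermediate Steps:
J = 75 (J = -3 + 78 = 75)
j(p) = -7 + p (j(p) = -5 + (p - 2) = -5 + (-2 + p) = -7 + p)
v = 35 (v = -40 + 75 = 35)
(j(11) + v)² = ((-7 + 11) + 35)² = (4 + 35)² = 39² = 1521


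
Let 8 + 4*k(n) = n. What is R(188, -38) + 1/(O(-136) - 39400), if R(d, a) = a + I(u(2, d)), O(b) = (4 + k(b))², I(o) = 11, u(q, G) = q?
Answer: -1036153/38376 ≈ -27.000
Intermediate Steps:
k(n) = -2 + n/4
O(b) = (2 + b/4)² (O(b) = (4 + (-2 + b/4))² = (2 + b/4)²)
R(d, a) = 11 + a (R(d, a) = a + 11 = 11 + a)
R(188, -38) + 1/(O(-136) - 39400) = (11 - 38) + 1/((8 - 136)²/16 - 39400) = -27 + 1/((1/16)*(-128)² - 39400) = -27 + 1/((1/16)*16384 - 39400) = -27 + 1/(1024 - 39400) = -27 + 1/(-38376) = -27 - 1/38376 = -1036153/38376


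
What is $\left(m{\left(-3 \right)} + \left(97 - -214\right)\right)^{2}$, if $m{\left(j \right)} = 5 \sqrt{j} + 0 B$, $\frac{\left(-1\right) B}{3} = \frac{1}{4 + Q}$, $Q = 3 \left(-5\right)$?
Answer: $96646 + 3110 i \sqrt{3} \approx 96646.0 + 5386.7 i$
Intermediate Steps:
$Q = -15$
$B = \frac{3}{11}$ ($B = - \frac{3}{4 - 15} = - \frac{3}{-11} = \left(-3\right) \left(- \frac{1}{11}\right) = \frac{3}{11} \approx 0.27273$)
$m{\left(j \right)} = 5 \sqrt{j}$ ($m{\left(j \right)} = 5 \sqrt{j} + 0 \cdot \frac{3}{11} = 5 \sqrt{j} + 0 = 5 \sqrt{j}$)
$\left(m{\left(-3 \right)} + \left(97 - -214\right)\right)^{2} = \left(5 \sqrt{-3} + \left(97 - -214\right)\right)^{2} = \left(5 i \sqrt{3} + \left(97 + 214\right)\right)^{2} = \left(5 i \sqrt{3} + 311\right)^{2} = \left(311 + 5 i \sqrt{3}\right)^{2}$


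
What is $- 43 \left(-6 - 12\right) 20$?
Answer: $15480$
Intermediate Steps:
$- 43 \left(-6 - 12\right) 20 = \left(-43\right) \left(-18\right) 20 = 774 \cdot 20 = 15480$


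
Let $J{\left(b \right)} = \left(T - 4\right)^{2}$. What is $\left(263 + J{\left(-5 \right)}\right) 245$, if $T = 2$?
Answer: $65415$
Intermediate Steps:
$J{\left(b \right)} = 4$ ($J{\left(b \right)} = \left(2 - 4\right)^{2} = \left(-2\right)^{2} = 4$)
$\left(263 + J{\left(-5 \right)}\right) 245 = \left(263 + 4\right) 245 = 267 \cdot 245 = 65415$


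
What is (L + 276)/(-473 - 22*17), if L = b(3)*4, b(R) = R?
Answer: -288/847 ≈ -0.34002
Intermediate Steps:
L = 12 (L = 3*4 = 12)
(L + 276)/(-473 - 22*17) = (12 + 276)/(-473 - 22*17) = 288/(-473 - 374) = 288/(-847) = 288*(-1/847) = -288/847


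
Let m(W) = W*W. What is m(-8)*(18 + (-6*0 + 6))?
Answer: 1536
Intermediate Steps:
m(W) = W²
m(-8)*(18 + (-6*0 + 6)) = (-8)²*(18 + (-6*0 + 6)) = 64*(18 + (0 + 6)) = 64*(18 + 6) = 64*24 = 1536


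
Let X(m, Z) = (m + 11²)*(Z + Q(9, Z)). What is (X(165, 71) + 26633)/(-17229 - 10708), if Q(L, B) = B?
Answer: -67245/27937 ≈ -2.4070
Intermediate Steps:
X(m, Z) = 2*Z*(121 + m) (X(m, Z) = (m + 11²)*(Z + Z) = (m + 121)*(2*Z) = (121 + m)*(2*Z) = 2*Z*(121 + m))
(X(165, 71) + 26633)/(-17229 - 10708) = (2*71*(121 + 165) + 26633)/(-17229 - 10708) = (2*71*286 + 26633)/(-27937) = (40612 + 26633)*(-1/27937) = 67245*(-1/27937) = -67245/27937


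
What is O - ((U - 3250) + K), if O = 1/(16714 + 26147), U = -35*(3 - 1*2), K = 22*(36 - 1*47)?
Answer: 151170748/42861 ≈ 3527.0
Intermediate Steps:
K = -242 (K = 22*(36 - 47) = 22*(-11) = -242)
U = -35 (U = -35*(3 - 2) = -35*1 = -35)
O = 1/42861 ≈ 2.3331e-5
O - ((U - 3250) + K) = 1/42861 - ((-35 - 3250) - 242) = 1/42861 - (-3285 - 242) = 1/42861 - 1*(-3527) = 1/42861 + 3527 = 151170748/42861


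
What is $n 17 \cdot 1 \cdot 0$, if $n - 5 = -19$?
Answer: $0$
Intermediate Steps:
$n = -14$ ($n = 5 - 19 = -14$)
$n 17 \cdot 1 \cdot 0 = \left(-14\right) 17 \cdot 1 \cdot 0 = \left(-238\right) 0 = 0$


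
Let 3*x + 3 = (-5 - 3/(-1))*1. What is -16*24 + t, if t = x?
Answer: -1157/3 ≈ -385.67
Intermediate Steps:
x = -5/3 (x = -1 + ((-5 - 3/(-1))*1)/3 = -1 + ((-5 - 3*(-1))*1)/3 = -1 + ((-5 + 3)*1)/3 = -1 + (-2*1)/3 = -1 + (⅓)*(-2) = -1 - ⅔ = -5/3 ≈ -1.6667)
t = -5/3 ≈ -1.6667
-16*24 + t = -16*24 - 5/3 = -384 - 5/3 = -1157/3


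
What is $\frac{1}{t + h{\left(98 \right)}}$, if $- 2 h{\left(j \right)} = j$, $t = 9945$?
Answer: $\frac{1}{9896} \approx 0.00010105$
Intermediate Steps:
$h{\left(j \right)} = - \frac{j}{2}$
$\frac{1}{t + h{\left(98 \right)}} = \frac{1}{9945 - 49} = \frac{1}{9896}$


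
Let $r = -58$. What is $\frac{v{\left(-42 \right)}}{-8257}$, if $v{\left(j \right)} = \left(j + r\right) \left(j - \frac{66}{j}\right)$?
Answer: $- \frac{28300}{57799} \approx -0.48963$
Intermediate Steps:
$v{\left(j \right)} = \left(-58 + j\right) \left(j - \frac{66}{j}\right)$ ($v{\left(j \right)} = \left(j - 58\right) \left(j - \frac{66}{j}\right) = \left(-58 + j\right) \left(j - \frac{66}{j}\right)$)
$\frac{v{\left(-42 \right)}}{-8257} = \frac{-66 + \left(-42\right)^{2} - -2436 + \frac{3828}{-42}}{-8257} = \left(-66 + 1764 + 2436 + 3828 \left(- \frac{1}{42}\right)\right) \left(- \frac{1}{8257}\right) = \left(-66 + 1764 + 2436 - \frac{638}{7}\right) \left(- \frac{1}{8257}\right) = \frac{28300}{7} \left(- \frac{1}{8257}\right) = - \frac{28300}{57799}$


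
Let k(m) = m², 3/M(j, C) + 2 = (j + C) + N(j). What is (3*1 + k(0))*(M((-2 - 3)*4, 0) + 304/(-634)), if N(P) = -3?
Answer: -14253/7925 ≈ -1.7985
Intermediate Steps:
M(j, C) = 3/(-5 + C + j) (M(j, C) = 3/(-2 + ((j + C) - 3)) = 3/(-2 + ((C + j) - 3)) = 3/(-2 + (-3 + C + j)) = 3/(-5 + C + j))
(3*1 + k(0))*(M((-2 - 3)*4, 0) + 304/(-634)) = (3*1 + 0²)*(3/(-5 + 0 + (-2 - 3)*4) + 304/(-634)) = (3 + 0)*(3/(-5 + 0 - 5*4) + 304*(-1/634)) = 3*(3/(-5 + 0 - 20) - 152/317) = 3*(3/(-25) - 152/317) = 3*(3*(-1/25) - 152/317) = 3*(-3/25 - 152/317) = 3*(-4751/7925) = -14253/7925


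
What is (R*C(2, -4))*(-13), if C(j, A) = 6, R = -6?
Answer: 468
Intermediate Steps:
(R*C(2, -4))*(-13) = -6*6*(-13) = -36*(-13) = 468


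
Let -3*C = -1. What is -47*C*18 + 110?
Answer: -172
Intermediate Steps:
C = ⅓ (C = -⅓*(-1) = ⅓ ≈ 0.33333)
-47*C*18 + 110 = -47*18/3 + 110 = -47*6 + 110 = -282 + 110 = -172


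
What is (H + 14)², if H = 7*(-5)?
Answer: 441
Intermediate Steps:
H = -35
(H + 14)² = (-35 + 14)² = (-21)² = 441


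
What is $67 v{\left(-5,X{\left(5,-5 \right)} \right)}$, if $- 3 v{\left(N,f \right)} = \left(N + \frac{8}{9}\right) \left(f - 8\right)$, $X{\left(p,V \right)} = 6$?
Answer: $- \frac{4958}{27} \approx -183.63$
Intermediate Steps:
$v{\left(N,f \right)} = - \frac{\left(-8 + f\right) \left(\frac{8}{9} + N\right)}{3}$ ($v{\left(N,f \right)} = - \frac{\left(N + \frac{8}{9}\right) \left(f - 8\right)}{3} = - \frac{\left(N + 8 \cdot \frac{1}{9}\right) \left(-8 + f\right)}{3} = - \frac{\left(N + \frac{8}{9}\right) \left(-8 + f\right)}{3} = - \frac{\left(\frac{8}{9} + N\right) \left(-8 + f\right)}{3} = - \frac{\left(-8 + f\right) \left(\frac{8}{9} + N\right)}{3}$)
$67 v{\left(-5,X{\left(5,-5 \right)} \right)} = 67 \left(\frac{64}{27} - \frac{16}{9} + \frac{8}{3} \left(-5\right) - \left(- \frac{5}{3}\right) 6\right) = 67 \left(\frac{64}{27} - \frac{16}{9} - \frac{40}{3} + 10\right) = 67 \left(- \frac{74}{27}\right) = - \frac{4958}{27}$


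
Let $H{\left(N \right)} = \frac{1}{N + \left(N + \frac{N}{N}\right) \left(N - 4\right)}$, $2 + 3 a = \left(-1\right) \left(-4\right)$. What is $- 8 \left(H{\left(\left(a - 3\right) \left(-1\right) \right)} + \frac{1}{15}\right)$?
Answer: $\frac{848}{435} \approx 1.9494$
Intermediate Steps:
$a = \frac{2}{3}$ ($a = - \frac{2}{3} + \frac{\left(-1\right) \left(-4\right)}{3} = - \frac{2}{3} + \frac{1}{3} \cdot 4 = - \frac{2}{3} + \frac{4}{3} = \frac{2}{3} \approx 0.66667$)
$H{\left(N \right)} = \frac{1}{N + \left(1 + N\right) \left(-4 + N\right)}$ ($H{\left(N \right)} = \frac{1}{N + \left(N + 1\right) \left(-4 + N\right)} = \frac{1}{N + \left(1 + N\right) \left(-4 + N\right)}$)
$- 8 \left(H{\left(\left(a - 3\right) \left(-1\right) \right)} + \frac{1}{15}\right) = - 8 \left(\frac{1}{-4 + \left(\left(\frac{2}{3} - 3\right) \left(-1\right)\right)^{2} - 2 \left(\frac{2}{3} - 3\right) \left(-1\right)} + \frac{1}{15}\right) = - 8 \left(\frac{1}{-4 + \left(\left(- \frac{7}{3}\right) \left(-1\right)\right)^{2} - 2 \left(\left(- \frac{7}{3}\right) \left(-1\right)\right)} + \frac{1}{15}\right) = - 8 \left(\frac{1}{-4 + \left(\frac{7}{3}\right)^{2} - \frac{14}{3}} + \frac{1}{15}\right) = - 8 \left(\frac{1}{-4 + \frac{49}{9} - \frac{14}{3}} + \frac{1}{15}\right) = - 8 \left(\frac{1}{- \frac{29}{9}} + \frac{1}{15}\right) = - 8 \left(- \frac{9}{29} + \frac{1}{15}\right) = \left(-8\right) \left(- \frac{106}{435}\right) = \frac{848}{435}$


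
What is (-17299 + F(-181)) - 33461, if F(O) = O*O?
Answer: -17999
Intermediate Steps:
F(O) = O**2
(-17299 + F(-181)) - 33461 = (-17299 + (-181)**2) - 33461 = (-17299 + 32761) - 33461 = 15462 - 33461 = -17999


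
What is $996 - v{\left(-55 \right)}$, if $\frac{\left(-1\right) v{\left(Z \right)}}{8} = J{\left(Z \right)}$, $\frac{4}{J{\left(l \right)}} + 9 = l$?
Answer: $\frac{1991}{2} \approx 995.5$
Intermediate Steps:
$J{\left(l \right)} = \frac{4}{-9 + l}$
$v{\left(Z \right)} = - \frac{32}{-9 + Z}$ ($v{\left(Z \right)} = - 8 \frac{4}{-9 + Z} = - \frac{32}{-9 + Z}$)
$996 - v{\left(-55 \right)} = 996 - - \frac{32}{-9 - 55} = 996 - - \frac{32}{-64} = 996 - \left(-32\right) \left(- \frac{1}{64}\right) = 996 - \frac{1}{2} = \frac{1991}{2}$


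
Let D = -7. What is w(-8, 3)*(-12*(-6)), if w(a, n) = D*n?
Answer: -1512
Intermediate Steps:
w(a, n) = -7*n
w(-8, 3)*(-12*(-6)) = (-7*3)*(-12*(-6)) = -21*72 = -1512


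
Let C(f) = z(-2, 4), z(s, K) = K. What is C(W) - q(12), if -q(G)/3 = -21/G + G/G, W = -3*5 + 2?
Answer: 7/4 ≈ 1.7500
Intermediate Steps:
W = -13 (W = -15 + 2 = -13)
q(G) = -3 + 63/G (q(G) = -3*(-21/G + G/G) = -3*(-21/G + 1) = -3*(1 - 21/G) = -3 + 63/G)
C(f) = 4
C(W) - q(12) = 4 - (-3 + 63/12) = 4 - (-3 + 63*(1/12)) = 4 - (-3 + 21/4) = 4 - 1*9/4 = 4 - 9/4 = 7/4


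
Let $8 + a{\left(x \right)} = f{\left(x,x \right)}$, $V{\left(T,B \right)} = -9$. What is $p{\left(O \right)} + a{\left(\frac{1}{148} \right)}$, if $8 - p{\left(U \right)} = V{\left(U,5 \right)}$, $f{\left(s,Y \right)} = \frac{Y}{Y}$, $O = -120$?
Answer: $10$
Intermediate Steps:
$f{\left(s,Y \right)} = 1$
$a{\left(x \right)} = -7$ ($a{\left(x \right)} = -8 + 1 = -7$)
$p{\left(U \right)} = 17$ ($p{\left(U \right)} = 8 - -9 = 8 + 9 = 17$)
$p{\left(O \right)} + a{\left(\frac{1}{148} \right)} = 17 - 7 = 10$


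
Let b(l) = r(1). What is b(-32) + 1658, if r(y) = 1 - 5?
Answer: 1654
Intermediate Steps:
r(y) = -4
b(l) = -4
b(-32) + 1658 = -4 + 1658 = 1654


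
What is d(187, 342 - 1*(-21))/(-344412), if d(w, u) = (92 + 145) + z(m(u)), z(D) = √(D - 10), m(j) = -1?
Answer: -79/114804 - I*√11/344412 ≈ -0.00068813 - 9.6298e-6*I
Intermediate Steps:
z(D) = √(-10 + D)
d(w, u) = 237 + I*√11 (d(w, u) = (92 + 145) + √(-10 - 1) = 237 + √(-11) = 237 + I*√11)
d(187, 342 - 1*(-21))/(-344412) = (237 + I*√11)/(-344412) = (237 + I*√11)*(-1/344412) = -79/114804 - I*√11/344412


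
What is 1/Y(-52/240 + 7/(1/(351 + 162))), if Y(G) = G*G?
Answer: 3600/46417409809 ≈ 7.7557e-8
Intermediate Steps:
Y(G) = G²
1/Y(-52/240 + 7/(1/(351 + 162))) = 1/((-52/240 + 7/(1/(351 + 162)))²) = 1/((-52*1/240 + 7/(1/513))²) = 1/((-13/60 + 7/(1/513))²) = 1/((-13/60 + 7*513)²) = 1/((-13/60 + 3591)²) = 1/((215447/60)²) = 1/(46417409809/3600) = 3600/46417409809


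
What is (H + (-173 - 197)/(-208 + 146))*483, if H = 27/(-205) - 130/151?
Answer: 2305908654/959605 ≈ 2403.0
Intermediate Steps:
H = -30727/30955 (H = 27*(-1/205) - 130*1/151 = -27/205 - 130/151 = -30727/30955 ≈ -0.99263)
(H + (-173 - 197)/(-208 + 146))*483 = (-30727/30955 + (-173 - 197)/(-208 + 146))*483 = (-30727/30955 - 370/(-62))*483 = (-30727/30955 - 370*(-1/62))*483 = (-30727/30955 + 185/31)*483 = (4774138/959605)*483 = 2305908654/959605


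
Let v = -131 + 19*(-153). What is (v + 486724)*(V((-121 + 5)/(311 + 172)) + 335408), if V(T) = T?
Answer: 11194010602904/69 ≈ 1.6223e+11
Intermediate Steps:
v = -3038 (v = -131 - 2907 = -3038)
(v + 486724)*(V((-121 + 5)/(311 + 172)) + 335408) = (-3038 + 486724)*((-121 + 5)/(311 + 172) + 335408) = 483686*(-116/483 + 335408) = 483686*(162001948/483) = 11194010602904/69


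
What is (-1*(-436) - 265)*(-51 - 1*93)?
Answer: -24624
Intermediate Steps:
(-1*(-436) - 265)*(-51 - 1*93) = (436 - 265)*(-51 - 93) = 171*(-144) = -24624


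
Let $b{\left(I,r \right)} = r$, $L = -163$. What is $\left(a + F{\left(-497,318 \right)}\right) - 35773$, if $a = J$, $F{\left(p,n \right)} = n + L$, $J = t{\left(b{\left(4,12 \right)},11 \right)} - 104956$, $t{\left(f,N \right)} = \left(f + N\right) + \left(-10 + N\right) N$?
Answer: $-140540$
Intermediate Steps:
$t{\left(f,N \right)} = N + f + N \left(-10 + N\right)$ ($t{\left(f,N \right)} = \left(N + f\right) + N \left(-10 + N\right) = N + f + N \left(-10 + N\right)$)
$J = -104922$ ($J = \left(12 + 11^{2} - 99\right) - 104956 = \left(12 + 121 - 99\right) - 104956 = 34 - 104956 = -104922$)
$F{\left(p,n \right)} = -163 + n$ ($F{\left(p,n \right)} = n - 163 = -163 + n$)
$a = -104922$
$\left(a + F{\left(-497,318 \right)}\right) - 35773 = \left(-104922 + \left(-163 + 318\right)\right) - 35773 = \left(-104922 + 155\right) - 35773 = -104767 - 35773 = -140540$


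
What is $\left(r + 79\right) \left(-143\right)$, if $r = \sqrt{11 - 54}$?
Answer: $-11297 - 143 i \sqrt{43} \approx -11297.0 - 937.71 i$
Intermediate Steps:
$r = i \sqrt{43}$ ($r = \sqrt{-43} = i \sqrt{43} \approx 6.5574 i$)
$\left(r + 79\right) \left(-143\right) = \left(i \sqrt{43} + 79\right) \left(-143\right) = \left(79 + i \sqrt{43}\right) \left(-143\right) = -11297 - 143 i \sqrt{43}$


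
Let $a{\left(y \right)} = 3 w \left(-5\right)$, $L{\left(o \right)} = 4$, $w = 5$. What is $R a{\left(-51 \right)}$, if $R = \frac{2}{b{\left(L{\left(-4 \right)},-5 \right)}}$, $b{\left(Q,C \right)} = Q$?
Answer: $- \frac{75}{2} \approx -37.5$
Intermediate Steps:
$a{\left(y \right)} = -75$ ($a{\left(y \right)} = 3 \cdot 5 \left(-5\right) = 15 \left(-5\right) = -75$)
$R = \frac{1}{2}$ ($R = \frac{2}{4} = 2 \cdot \frac{1}{4} = \frac{1}{2} \approx 0.5$)
$R a{\left(-51 \right)} = \frac{1}{2} \left(-75\right) = - \frac{75}{2}$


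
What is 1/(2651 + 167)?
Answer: 1/2818 ≈ 0.00035486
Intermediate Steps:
1/(2651 + 167) = 1/2818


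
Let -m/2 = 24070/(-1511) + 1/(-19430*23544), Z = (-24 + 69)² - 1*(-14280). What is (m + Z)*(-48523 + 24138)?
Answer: -27536507250727494547/69122193912 ≈ -3.9837e+8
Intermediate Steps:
Z = 16305 (Z = 45² + 14280 = 2025 + 14280 = 16305)
m = 11011060275911/345610969560 (m = -2*(24070/(-1511) + 1/(-19430*23544)) = -2*(24070*(-1/1511) - 1/19430*1/23544) = -2*(-24070/1511 - 1/457459920) = -2*(-11011060275911/691221939120) = 11011060275911/345610969560 ≈ 31.860)
(m + Z)*(-48523 + 24138) = (11011060275911/345610969560 + 16305)*(-48523 + 24138) = (5646197918951711/345610969560)*(-24385) = -27536507250727494547/69122193912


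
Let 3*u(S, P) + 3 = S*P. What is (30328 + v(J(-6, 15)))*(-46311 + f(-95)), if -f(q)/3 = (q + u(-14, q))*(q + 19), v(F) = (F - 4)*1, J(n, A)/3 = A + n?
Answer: 997971231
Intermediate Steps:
J(n, A) = 3*A + 3*n (J(n, A) = 3*(A + n) = 3*A + 3*n)
v(F) = -4 + F (v(F) = (-4 + F)*1 = -4 + F)
u(S, P) = -1 + P*S/3 (u(S, P) = -1 + (S*P)/3 = -1 + (P*S)/3 = -1 + P*S/3)
f(q) = -3*(-1 - 11*q/3)*(19 + q) (f(q) = -3*(q + (-1 + (1/3)*q*(-14)))*(q + 19) = -3*(q + (-1 - 14*q/3))*(19 + q) = -3*(-1 - 11*q/3)*(19 + q))
(30328 + v(J(-6, 15)))*(-46311 + f(-95)) = (30328 + (-4 + (3*15 + 3*(-6))))*(-46311 + (57 + 11*(-95)**2 + 212*(-95))) = (30328 + (-4 + (45 - 18)))*(-46311 + (57 + 11*9025 - 20140)) = (30328 + (-4 + 27))*(-46311 + (57 + 99275 - 20140)) = (30328 + 23)*(-46311 + 79192) = 30351*32881 = 997971231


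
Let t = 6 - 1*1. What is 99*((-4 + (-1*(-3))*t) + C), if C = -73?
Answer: -6138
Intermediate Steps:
t = 5 (t = 6 - 1 = 5)
99*((-4 + (-1*(-3))*t) + C) = 99*((-4 - 1*(-3)*5) - 73) = 99*((-4 + 3*5) - 73) = 99*((-4 + 15) - 73) = 99*(11 - 73) = 99*(-62) = -6138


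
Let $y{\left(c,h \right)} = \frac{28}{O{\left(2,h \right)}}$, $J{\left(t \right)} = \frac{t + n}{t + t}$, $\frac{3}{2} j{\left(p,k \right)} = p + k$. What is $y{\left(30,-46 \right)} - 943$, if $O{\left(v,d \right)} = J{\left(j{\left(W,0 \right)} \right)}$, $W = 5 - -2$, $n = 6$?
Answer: $- \frac{1837}{2} \approx -918.5$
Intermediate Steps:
$W = 7$ ($W = 5 + 2 = 7$)
$j{\left(p,k \right)} = \frac{2 k}{3} + \frac{2 p}{3}$ ($j{\left(p,k \right)} = \frac{2 \left(p + k\right)}{3} = \frac{2 \left(k + p\right)}{3} = \frac{2 k}{3} + \frac{2 p}{3}$)
$J{\left(t \right)} = \frac{6 + t}{2 t}$ ($J{\left(t \right)} = \frac{t + 6}{t + t} = \frac{6 + t}{2 t}$)
$O{\left(v,d \right)} = \frac{8}{7}$ ($O{\left(v,d \right)} = \frac{6 + \left(\frac{2}{3} \cdot 0 + \frac{2}{3} \cdot 7\right)}{2 \left(\frac{2}{3} \cdot 0 + \frac{2}{3} \cdot 7\right)} = \frac{6 + \left(0 + \frac{14}{3}\right)}{2 \left(0 + \frac{14}{3}\right)} = \frac{6 + \frac{14}{3}}{2 \cdot \frac{14}{3}} = \frac{1}{2} \cdot \frac{3}{14} \cdot \frac{32}{3} = \frac{8}{7}$)
$y{\left(c,h \right)} = \frac{49}{2}$ ($y{\left(c,h \right)} = \frac{28}{\frac{8}{7}} = 28 \cdot \frac{7}{8} = \frac{49}{2}$)
$y{\left(30,-46 \right)} - 943 = \frac{49}{2} - 943 = - \frac{1837}{2}$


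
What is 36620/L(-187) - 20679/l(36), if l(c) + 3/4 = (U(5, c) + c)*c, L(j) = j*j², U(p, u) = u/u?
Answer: -180363905616/11607085325 ≈ -15.539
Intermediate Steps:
U(p, u) = 1
L(j) = j³
l(c) = -¾ + c*(1 + c) (l(c) = -¾ + (1 + c)*c = -¾ + c*(1 + c))
36620/L(-187) - 20679/l(36) = 36620/((-187)³) - 20679/(-¾ + 36 + 36²) = 36620/(-6539203) - 20679/(-¾ + 36 + 1296) = 36620*(-1/6539203) - 20679/5325/4 = -36620/6539203 - 20679*4/5325 = -36620/6539203 - 27572/1775 = -180363905616/11607085325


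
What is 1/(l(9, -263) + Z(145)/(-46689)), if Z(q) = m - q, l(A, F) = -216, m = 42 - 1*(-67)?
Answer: -15563/3361596 ≈ -0.0046296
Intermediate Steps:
m = 109 (m = 42 + 67 = 109)
Z(q) = 109 - q
1/(l(9, -263) + Z(145)/(-46689)) = 1/(-216 + (109 - 1*145)/(-46689)) = 1/(-216 + (109 - 145)*(-1/46689)) = 1/(-216 - 36*(-1/46689)) = 1/(-216 + 12/15563) = 1/(-3361596/15563) = -15563/3361596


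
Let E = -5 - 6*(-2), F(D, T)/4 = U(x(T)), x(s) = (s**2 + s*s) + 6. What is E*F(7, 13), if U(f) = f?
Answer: 9632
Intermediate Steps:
x(s) = 6 + 2*s**2 (x(s) = (s**2 + s**2) + 6 = 2*s**2 + 6 = 6 + 2*s**2)
F(D, T) = 24 + 8*T**2 (F(D, T) = 4*(6 + 2*T**2) = 24 + 8*T**2)
E = 7 (E = -5 + 12 = 7)
E*F(7, 13) = 7*(24 + 8*13**2) = 7*(24 + 8*169) = 7*(24 + 1352) = 7*1376 = 9632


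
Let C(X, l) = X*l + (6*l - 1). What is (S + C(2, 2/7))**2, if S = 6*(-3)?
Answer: 13689/49 ≈ 279.37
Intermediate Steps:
C(X, l) = -1 + 6*l + X*l (C(X, l) = X*l + (-1 + 6*l) = -1 + 6*l + X*l)
S = -18
(S + C(2, 2/7))**2 = (-18 + (-1 + 6*(2/7) + 2*(2/7)))**2 = (-18 + (-1 + 12/7 + 4/7))**2 = (-18 + 9/7)**2 = (-117/7)**2 = 13689/49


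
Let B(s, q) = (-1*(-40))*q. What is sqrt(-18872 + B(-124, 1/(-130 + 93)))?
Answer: 8*I*sqrt(403707)/37 ≈ 137.38*I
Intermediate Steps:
B(s, q) = 40*q
sqrt(-18872 + B(-124, 1/(-130 + 93))) = sqrt(-18872 + 40/(-130 + 93)) = sqrt(-18872 + 40/(-37)) = sqrt(-18872 + 40*(-1/37)) = sqrt(-18872 - 40/37) = sqrt(-698304/37) = 8*I*sqrt(403707)/37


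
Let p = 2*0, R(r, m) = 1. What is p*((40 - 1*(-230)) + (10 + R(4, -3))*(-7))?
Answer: 0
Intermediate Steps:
p = 0
p*((40 - 1*(-230)) + (10 + R(4, -3))*(-7)) = 0*((40 - 1*(-230)) + (10 + 1)*(-7)) = 0*((40 + 230) + 11*(-7)) = 0*(270 - 77) = 0*193 = 0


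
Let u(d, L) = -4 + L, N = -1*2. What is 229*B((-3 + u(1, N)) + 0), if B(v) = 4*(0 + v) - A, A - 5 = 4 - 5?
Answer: -9160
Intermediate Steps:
A = 4 (A = 5 + (4 - 5) = 5 - 1 = 4)
N = -2
B(v) = -4 + 4*v (B(v) = 4*(0 + v) - 1*4 = 4*v - 4 = -4 + 4*v)
229*B((-3 + u(1, N)) + 0) = 229*(-4 + 4*((-3 + (-4 - 2)) + 0)) = 229*(-4 + 4*((-3 - 6) + 0)) = 229*(-4 + 4*(-9 + 0)) = 229*(-4 + 4*(-9)) = 229*(-4 - 36) = 229*(-40) = -9160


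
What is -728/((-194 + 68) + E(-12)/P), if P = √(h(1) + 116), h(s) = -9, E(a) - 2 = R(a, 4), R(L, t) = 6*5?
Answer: 2453724/424427 + 5824*√107/424427 ≈ 5.9232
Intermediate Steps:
R(L, t) = 30
E(a) = 32 (E(a) = 2 + 30 = 32)
P = √107 (P = √(-9 + 116) = √107 ≈ 10.344)
-728/((-194 + 68) + E(-12)/P) = -728/((-194 + 68) + 32/(√107)) = -728/(-126 + 32*(√107/107)) = -728/(-126 + 32*√107/107)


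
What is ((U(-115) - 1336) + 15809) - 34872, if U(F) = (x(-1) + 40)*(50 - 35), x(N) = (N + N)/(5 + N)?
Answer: -39613/2 ≈ -19807.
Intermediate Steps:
x(N) = 2*N/(5 + N) (x(N) = (2*N)/(5 + N) = 2*N/(5 + N))
U(F) = 1185/2 (U(F) = (2*(-1)/(5 - 1) + 40)*(50 - 35) = (2*(-1)/4 + 40)*15 = (2*(-1)*(1/4) + 40)*15 = (-1/2 + 40)*15 = (79/2)*15 = 1185/2)
((U(-115) - 1336) + 15809) - 34872 = ((1185/2 - 1336) + 15809) - 34872 = (-1487/2 + 15809) - 34872 = 30131/2 - 34872 = -39613/2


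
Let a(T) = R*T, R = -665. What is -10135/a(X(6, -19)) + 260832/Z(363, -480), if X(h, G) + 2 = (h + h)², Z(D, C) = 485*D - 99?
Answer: 40020727/25175038 ≈ 1.5897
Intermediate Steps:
Z(D, C) = -99 + 485*D
X(h, G) = -2 + 4*h² (X(h, G) = -2 + (h + h)² = -2 + (2*h)² = -2 + 4*h²)
a(T) = -665*T
-10135/a(X(6, -19)) + 260832/Z(363, -480) = -10135*(-1/(665*(-2 + 4*6²))) + 260832/(-99 + 485*363) = -10135*(-1/(665*(-2 + 4*36))) + 260832/(-99 + 176055) = -10135*(-1/(665*(-2 + 144))) + 260832/175956 = -10135/((-665*142)) + 260832*(1/175956) = -10135/(-94430) + 1976/1333 = -10135*(-1/94430) + 1976/1333 = 2027/18886 + 1976/1333 = 40020727/25175038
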